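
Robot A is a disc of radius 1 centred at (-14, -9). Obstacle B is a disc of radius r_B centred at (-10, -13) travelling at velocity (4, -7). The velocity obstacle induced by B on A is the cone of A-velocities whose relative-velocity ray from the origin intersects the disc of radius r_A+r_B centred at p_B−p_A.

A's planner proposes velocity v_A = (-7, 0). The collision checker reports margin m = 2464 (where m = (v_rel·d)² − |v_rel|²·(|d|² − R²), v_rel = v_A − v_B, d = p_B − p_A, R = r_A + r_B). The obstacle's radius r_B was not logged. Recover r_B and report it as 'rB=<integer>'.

m = 2464
d = (4, -4);  v_rel = (-11, 7),  |v_rel|² = 170
v_rel×d = (-11)·(-4) − (7)·(4) = 16
since m = R²·170 − 16²:  R² = (256 + 2464) / 170 = 16
R = √16 = 4  ⇒  r_B = 4 − 1 = 3

rB=3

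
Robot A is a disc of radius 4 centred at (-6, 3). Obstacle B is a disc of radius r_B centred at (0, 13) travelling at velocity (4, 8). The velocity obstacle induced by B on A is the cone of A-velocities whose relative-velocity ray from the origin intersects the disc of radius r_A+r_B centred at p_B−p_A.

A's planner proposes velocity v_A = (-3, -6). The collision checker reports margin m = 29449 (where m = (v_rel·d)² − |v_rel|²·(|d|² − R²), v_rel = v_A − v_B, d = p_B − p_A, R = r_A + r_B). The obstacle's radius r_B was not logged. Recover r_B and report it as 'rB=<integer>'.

m = 29449
d = (6, 10);  v_rel = (-7, -14),  |v_rel|² = 245
v_rel×d = (-7)·(10) − (-14)·(6) = 14
since m = R²·245 − 14²:  R² = (196 + 29449) / 245 = 121
R = √121 = 11  ⇒  r_B = 11 − 4 = 7

rB=7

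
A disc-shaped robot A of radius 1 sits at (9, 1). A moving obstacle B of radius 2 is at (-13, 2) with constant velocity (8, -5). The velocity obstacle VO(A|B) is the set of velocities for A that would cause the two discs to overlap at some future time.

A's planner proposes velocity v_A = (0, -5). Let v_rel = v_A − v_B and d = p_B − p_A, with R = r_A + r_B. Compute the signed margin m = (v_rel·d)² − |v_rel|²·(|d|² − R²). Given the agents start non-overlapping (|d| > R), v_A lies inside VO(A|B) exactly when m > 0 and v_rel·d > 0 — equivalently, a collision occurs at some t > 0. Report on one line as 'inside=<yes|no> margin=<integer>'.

d = (-22, 1),  |d|² = 485;  R = 1+2 = 3,  c = 485−3² = 476
v_rel = (-8, 0),  |v_rel|² = 64;  v_rel·d = (-8)·(-22) + (0)·(1) = 176
64·t² − 352·t + 476 = 0  ⇒  m = 176² − 64·476 = 512
m = 512 > 0,  v_rel·d = 176 > 0  ⇒  inside

inside=yes margin=512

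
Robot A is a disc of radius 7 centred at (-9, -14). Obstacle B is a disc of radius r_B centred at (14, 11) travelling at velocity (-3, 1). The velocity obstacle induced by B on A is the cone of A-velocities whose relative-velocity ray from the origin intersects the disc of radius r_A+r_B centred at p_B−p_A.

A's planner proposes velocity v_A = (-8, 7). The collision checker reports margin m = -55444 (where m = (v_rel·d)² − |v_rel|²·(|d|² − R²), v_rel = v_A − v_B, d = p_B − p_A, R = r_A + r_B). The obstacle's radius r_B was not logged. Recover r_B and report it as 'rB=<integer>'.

m = -55444
d = (23, 25);  v_rel = (-5, 6),  |v_rel|² = 61
v_rel×d = (-5)·(25) − (6)·(23) = -263
since m = R²·61 − (-263)²:  R² = (69169 + -55444) / 61 = 225
R = √225 = 15  ⇒  r_B = 15 − 7 = 8

rB=8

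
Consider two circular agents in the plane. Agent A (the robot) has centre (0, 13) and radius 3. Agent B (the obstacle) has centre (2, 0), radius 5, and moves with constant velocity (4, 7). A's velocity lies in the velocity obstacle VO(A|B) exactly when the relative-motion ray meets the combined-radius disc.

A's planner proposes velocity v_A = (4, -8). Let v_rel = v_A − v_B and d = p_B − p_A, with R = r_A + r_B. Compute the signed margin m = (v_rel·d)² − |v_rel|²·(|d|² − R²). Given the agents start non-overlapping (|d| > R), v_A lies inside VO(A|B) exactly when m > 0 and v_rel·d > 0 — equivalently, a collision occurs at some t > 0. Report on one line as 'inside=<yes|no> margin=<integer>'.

d = (2, -13),  |d|² = 173;  R = 3+5 = 8,  c = 173−8² = 109
v_rel = (0, -15),  |v_rel|² = 225;  v_rel·d = (0)·(2) + (-15)·(-13) = 195
225·t² − 390·t + 109 = 0  ⇒  m = 195² − 225·109 = 13500
m = 13500 > 0,  v_rel·d = 195 > 0  ⇒  inside

inside=yes margin=13500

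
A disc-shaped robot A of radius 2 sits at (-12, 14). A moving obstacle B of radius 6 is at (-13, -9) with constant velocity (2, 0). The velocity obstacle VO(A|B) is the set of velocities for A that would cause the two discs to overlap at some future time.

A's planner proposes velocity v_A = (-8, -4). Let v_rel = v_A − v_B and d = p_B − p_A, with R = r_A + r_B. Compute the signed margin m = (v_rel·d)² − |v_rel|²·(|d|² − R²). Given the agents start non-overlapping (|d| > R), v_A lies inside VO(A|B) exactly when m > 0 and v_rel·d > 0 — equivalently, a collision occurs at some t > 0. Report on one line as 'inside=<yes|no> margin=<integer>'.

d = (-1, -23),  |d|² = 530;  R = 2+6 = 8,  c = 530−8² = 466
v_rel = (-10, -4),  |v_rel|² = 116;  v_rel·d = (-10)·(-1) + (-4)·(-23) = 102
116·t² − 204·t + 466 = 0  ⇒  m = 102² − 116·466 = -43652
m = -43652 < 0,  v_rel·d = 102 > 0  ⇒  outside

inside=no margin=-43652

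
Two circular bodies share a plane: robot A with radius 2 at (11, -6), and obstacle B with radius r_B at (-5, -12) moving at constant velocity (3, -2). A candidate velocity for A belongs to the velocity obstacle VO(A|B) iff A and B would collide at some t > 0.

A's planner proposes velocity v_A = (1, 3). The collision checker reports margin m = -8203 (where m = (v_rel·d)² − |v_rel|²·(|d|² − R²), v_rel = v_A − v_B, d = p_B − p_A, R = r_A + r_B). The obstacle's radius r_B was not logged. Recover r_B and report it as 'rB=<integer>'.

m = -8203
d = (-16, -6);  v_rel = (-2, 5),  |v_rel|² = 29
v_rel×d = (-2)·(-6) − (5)·(-16) = 92
since m = R²·29 − 92²:  R² = (8464 + -8203) / 29 = 9
R = √9 = 3  ⇒  r_B = 3 − 2 = 1

rB=1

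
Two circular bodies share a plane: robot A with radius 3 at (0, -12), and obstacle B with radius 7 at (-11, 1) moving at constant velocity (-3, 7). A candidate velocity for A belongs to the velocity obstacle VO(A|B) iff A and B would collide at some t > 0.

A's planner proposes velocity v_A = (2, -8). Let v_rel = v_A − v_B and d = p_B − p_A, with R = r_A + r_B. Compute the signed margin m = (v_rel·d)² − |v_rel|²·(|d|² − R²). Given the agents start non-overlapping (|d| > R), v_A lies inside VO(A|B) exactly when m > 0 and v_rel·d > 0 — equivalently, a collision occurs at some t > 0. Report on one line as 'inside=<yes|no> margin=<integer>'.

d = (-11, 13),  |d|² = 290;  R = 3+7 = 10,  c = 290−10² = 190
v_rel = (5, -15),  |v_rel|² = 250;  v_rel·d = (5)·(-11) + (-15)·(13) = -250
250·t² + 500·t + 190 = 0  ⇒  m = (-250)² − 250·190 = 15000
m = 15000 > 0,  v_rel·d = -250 < 0  ⇒  outside

inside=no margin=15000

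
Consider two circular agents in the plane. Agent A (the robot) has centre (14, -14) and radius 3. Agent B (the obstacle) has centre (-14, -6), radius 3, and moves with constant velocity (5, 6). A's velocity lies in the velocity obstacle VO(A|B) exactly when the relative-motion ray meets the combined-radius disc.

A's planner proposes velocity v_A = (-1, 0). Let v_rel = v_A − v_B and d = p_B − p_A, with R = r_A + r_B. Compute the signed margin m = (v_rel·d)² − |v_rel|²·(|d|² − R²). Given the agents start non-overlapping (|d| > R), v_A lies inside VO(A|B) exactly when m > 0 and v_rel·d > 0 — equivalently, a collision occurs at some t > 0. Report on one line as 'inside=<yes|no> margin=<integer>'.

d = (-28, 8),  |d|² = 848;  R = 3+3 = 6,  c = 848−6² = 812
v_rel = (-6, -6),  |v_rel|² = 72;  v_rel·d = (-6)·(-28) + (-6)·(8) = 120
72·t² − 240·t + 812 = 0  ⇒  m = 120² − 72·812 = -44064
m = -44064 < 0,  v_rel·d = 120 > 0  ⇒  outside

inside=no margin=-44064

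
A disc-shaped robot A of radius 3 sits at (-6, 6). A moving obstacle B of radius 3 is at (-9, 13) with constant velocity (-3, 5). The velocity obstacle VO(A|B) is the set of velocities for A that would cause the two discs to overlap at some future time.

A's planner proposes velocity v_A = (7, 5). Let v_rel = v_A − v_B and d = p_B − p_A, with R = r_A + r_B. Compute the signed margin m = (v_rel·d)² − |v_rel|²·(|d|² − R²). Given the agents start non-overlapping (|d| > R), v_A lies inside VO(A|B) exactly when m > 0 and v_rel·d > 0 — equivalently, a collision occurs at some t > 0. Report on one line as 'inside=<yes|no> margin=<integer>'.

d = (-3, 7),  |d|² = 58;  R = 3+3 = 6,  c = 58−6² = 22
v_rel = (10, 0),  |v_rel|² = 100;  v_rel·d = (10)·(-3) + (0)·(7) = -30
100·t² + 60·t + 22 = 0  ⇒  m = (-30)² − 100·22 = -1300
m = -1300 < 0,  v_rel·d = -30 < 0  ⇒  outside

inside=no margin=-1300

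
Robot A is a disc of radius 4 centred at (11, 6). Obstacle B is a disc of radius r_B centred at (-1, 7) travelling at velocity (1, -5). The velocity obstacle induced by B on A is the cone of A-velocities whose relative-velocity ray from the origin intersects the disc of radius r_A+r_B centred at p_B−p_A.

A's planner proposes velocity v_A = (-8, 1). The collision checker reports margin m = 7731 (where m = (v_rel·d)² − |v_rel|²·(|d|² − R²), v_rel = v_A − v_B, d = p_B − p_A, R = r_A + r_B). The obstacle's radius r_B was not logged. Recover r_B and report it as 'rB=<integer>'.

m = 7731
d = (-12, 1);  v_rel = (-9, 6),  |v_rel|² = 117
v_rel×d = (-9)·(1) − (6)·(-12) = 63
since m = R²·117 − 63²:  R² = (3969 + 7731) / 117 = 100
R = √100 = 10  ⇒  r_B = 10 − 4 = 6

rB=6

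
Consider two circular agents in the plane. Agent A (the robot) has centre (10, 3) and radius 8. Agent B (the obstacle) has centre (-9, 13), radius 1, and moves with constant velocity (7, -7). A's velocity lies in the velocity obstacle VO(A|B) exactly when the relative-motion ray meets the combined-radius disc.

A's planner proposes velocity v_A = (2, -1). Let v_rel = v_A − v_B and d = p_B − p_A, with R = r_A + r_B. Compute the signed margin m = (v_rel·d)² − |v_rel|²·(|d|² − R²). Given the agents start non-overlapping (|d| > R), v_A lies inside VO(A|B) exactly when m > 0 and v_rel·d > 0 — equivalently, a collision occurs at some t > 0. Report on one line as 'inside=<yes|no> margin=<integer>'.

d = (-19, 10),  |d|² = 461;  R = 8+1 = 9,  c = 461−9² = 380
v_rel = (-5, 6),  |v_rel|² = 61;  v_rel·d = (-5)·(-19) + (6)·(10) = 155
61·t² − 310·t + 380 = 0  ⇒  m = 155² − 61·380 = 845
m = 845 > 0,  v_rel·d = 155 > 0  ⇒  inside

inside=yes margin=845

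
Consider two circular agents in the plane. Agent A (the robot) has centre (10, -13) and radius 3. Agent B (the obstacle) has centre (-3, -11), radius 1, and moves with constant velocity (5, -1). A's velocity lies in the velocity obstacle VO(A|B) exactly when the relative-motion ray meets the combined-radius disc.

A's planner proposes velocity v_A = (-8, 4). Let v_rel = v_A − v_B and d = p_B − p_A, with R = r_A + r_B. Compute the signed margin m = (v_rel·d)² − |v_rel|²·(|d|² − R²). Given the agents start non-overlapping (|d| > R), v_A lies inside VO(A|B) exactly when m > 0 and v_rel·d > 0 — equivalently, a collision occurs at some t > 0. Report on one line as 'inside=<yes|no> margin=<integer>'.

d = (-13, 2),  |d|² = 173;  R = 3+1 = 4,  c = 173−4² = 157
v_rel = (-13, 5),  |v_rel|² = 194;  v_rel·d = (-13)·(-13) + (5)·(2) = 179
194·t² − 358·t + 157 = 0  ⇒  m = 179² − 194·157 = 1583
m = 1583 > 0,  v_rel·d = 179 > 0  ⇒  inside

inside=yes margin=1583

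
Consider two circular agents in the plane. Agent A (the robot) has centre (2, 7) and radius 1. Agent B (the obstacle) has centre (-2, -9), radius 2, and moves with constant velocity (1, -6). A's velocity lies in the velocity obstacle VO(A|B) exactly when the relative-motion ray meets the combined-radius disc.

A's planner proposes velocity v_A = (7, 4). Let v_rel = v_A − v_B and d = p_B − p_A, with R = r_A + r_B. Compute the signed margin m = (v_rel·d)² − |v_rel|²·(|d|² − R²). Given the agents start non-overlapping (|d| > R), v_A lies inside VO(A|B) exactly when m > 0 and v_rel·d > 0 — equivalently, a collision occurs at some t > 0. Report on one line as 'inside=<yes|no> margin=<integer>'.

d = (-4, -16),  |d|² = 272;  R = 1+2 = 3,  c = 272−3² = 263
v_rel = (6, 10),  |v_rel|² = 136;  v_rel·d = (6)·(-4) + (10)·(-16) = -184
136·t² + 368·t + 263 = 0  ⇒  m = (-184)² − 136·263 = -1912
m = -1912 < 0,  v_rel·d = -184 < 0  ⇒  outside

inside=no margin=-1912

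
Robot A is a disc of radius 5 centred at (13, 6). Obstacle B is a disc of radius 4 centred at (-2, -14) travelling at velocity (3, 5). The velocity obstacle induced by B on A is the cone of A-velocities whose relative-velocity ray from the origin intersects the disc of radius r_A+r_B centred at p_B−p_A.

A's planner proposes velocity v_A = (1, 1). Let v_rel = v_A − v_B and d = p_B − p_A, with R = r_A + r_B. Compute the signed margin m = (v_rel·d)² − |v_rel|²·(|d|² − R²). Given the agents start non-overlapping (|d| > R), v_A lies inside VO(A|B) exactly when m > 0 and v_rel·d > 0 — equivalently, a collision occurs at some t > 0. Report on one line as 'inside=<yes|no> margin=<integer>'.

d = (-15, -20),  |d|² = 625;  R = 5+4 = 9,  c = 625−9² = 544
v_rel = (-2, -4),  |v_rel|² = 20;  v_rel·d = (-2)·(-15) + (-4)·(-20) = 110
20·t² − 220·t + 544 = 0  ⇒  m = 110² − 20·544 = 1220
m = 1220 > 0,  v_rel·d = 110 > 0  ⇒  inside

inside=yes margin=1220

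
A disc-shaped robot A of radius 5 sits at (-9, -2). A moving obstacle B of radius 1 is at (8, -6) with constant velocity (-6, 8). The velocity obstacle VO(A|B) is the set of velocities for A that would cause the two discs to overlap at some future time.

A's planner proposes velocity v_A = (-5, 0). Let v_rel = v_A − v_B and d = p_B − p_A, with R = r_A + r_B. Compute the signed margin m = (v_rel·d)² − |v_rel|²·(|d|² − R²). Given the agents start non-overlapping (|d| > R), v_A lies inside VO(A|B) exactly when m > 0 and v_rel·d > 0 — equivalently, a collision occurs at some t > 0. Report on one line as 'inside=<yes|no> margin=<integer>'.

d = (17, -4),  |d|² = 305;  R = 5+1 = 6,  c = 305−6² = 269
v_rel = (1, -8),  |v_rel|² = 65;  v_rel·d = (1)·(17) + (-8)·(-4) = 49
65·t² − 98·t + 269 = 0  ⇒  m = 49² − 65·269 = -15084
m = -15084 < 0,  v_rel·d = 49 > 0  ⇒  outside

inside=no margin=-15084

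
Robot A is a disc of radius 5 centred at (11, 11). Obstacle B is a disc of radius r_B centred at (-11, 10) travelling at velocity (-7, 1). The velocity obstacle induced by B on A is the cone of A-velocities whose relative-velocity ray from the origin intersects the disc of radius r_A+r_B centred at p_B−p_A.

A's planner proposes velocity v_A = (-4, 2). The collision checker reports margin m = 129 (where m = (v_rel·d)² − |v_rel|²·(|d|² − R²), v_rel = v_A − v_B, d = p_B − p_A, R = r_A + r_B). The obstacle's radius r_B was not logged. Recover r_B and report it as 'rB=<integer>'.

m = 129
d = (-22, -1);  v_rel = (3, 1),  |v_rel|² = 10
v_rel×d = (3)·(-1) − (1)·(-22) = 19
since m = R²·10 − 19²:  R² = (361 + 129) / 10 = 49
R = √49 = 7  ⇒  r_B = 7 − 5 = 2

rB=2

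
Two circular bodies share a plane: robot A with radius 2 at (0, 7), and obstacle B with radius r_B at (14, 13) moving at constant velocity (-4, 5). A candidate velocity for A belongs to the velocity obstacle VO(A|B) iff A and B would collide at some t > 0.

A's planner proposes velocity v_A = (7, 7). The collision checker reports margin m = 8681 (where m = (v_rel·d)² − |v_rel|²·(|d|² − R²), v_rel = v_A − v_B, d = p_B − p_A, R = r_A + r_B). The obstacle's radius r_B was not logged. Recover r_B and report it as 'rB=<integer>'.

m = 8681
d = (14, 6);  v_rel = (11, 2),  |v_rel|² = 125
v_rel×d = (11)·(6) − (2)·(14) = 38
since m = R²·125 − 38²:  R² = (1444 + 8681) / 125 = 81
R = √81 = 9  ⇒  r_B = 9 − 2 = 7

rB=7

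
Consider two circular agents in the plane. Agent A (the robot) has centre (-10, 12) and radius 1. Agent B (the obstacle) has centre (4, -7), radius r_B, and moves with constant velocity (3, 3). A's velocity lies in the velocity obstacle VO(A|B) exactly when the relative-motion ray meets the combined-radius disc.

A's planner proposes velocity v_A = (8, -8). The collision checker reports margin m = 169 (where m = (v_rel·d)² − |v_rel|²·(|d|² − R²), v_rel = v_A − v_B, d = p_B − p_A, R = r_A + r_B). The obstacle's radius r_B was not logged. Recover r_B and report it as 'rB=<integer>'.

m = 169
d = (14, -19);  v_rel = (5, -11),  |v_rel|² = 146
v_rel×d = (5)·(-19) − (-11)·(14) = 59
since m = R²·146 − 59²:  R² = (3481 + 169) / 146 = 25
R = √25 = 5  ⇒  r_B = 5 − 1 = 4

rB=4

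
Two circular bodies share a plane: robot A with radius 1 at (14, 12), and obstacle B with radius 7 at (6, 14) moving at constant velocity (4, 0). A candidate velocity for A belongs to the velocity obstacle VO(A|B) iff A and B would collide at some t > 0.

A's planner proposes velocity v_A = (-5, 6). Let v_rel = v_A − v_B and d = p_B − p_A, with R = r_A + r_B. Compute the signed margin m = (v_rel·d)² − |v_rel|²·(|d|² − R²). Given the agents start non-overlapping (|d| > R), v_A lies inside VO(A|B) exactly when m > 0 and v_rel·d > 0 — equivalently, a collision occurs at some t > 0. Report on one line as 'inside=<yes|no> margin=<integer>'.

d = (-8, 2),  |d|² = 68;  R = 1+7 = 8,  c = 68−8² = 4
v_rel = (-9, 6),  |v_rel|² = 117;  v_rel·d = (-9)·(-8) + (6)·(2) = 84
117·t² − 168·t + 4 = 0  ⇒  m = 84² − 117·4 = 6588
m = 6588 > 0,  v_rel·d = 84 > 0  ⇒  inside

inside=yes margin=6588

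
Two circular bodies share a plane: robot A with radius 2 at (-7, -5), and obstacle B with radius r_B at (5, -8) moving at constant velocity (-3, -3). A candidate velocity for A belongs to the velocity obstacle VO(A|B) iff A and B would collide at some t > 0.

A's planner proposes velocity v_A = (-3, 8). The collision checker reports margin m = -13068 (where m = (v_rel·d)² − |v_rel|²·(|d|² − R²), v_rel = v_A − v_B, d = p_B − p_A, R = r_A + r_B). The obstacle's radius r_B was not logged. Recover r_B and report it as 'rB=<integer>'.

m = -13068
d = (12, -3);  v_rel = (0, 11),  |v_rel|² = 121
v_rel×d = (0)·(-3) − (11)·(12) = -132
since m = R²·121 − (-132)²:  R² = (17424 + -13068) / 121 = 36
R = √36 = 6  ⇒  r_B = 6 − 2 = 4

rB=4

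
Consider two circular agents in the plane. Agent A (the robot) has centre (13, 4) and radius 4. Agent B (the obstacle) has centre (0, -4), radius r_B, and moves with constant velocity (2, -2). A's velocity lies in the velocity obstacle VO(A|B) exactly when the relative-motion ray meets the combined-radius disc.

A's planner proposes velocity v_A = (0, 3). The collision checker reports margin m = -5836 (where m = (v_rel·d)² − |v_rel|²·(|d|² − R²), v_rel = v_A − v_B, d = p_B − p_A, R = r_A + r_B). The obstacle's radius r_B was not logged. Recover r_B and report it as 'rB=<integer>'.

m = -5836
d = (-13, -8);  v_rel = (-2, 5),  |v_rel|² = 29
v_rel×d = (-2)·(-8) − (5)·(-13) = 81
since m = R²·29 − 81²:  R² = (6561 + -5836) / 29 = 25
R = √25 = 5  ⇒  r_B = 5 − 4 = 1

rB=1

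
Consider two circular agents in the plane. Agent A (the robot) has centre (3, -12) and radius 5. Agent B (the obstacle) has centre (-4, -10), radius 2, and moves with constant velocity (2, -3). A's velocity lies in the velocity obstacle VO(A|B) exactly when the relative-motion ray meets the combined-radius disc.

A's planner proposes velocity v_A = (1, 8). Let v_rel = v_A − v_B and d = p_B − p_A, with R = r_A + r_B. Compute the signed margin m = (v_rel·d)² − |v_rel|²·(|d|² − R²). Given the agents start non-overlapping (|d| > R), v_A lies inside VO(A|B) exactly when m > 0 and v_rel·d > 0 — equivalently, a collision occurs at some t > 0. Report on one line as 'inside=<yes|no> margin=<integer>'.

d = (-7, 2),  |d|² = 53;  R = 5+2 = 7,  c = 53−7² = 4
v_rel = (-1, 11),  |v_rel|² = 122;  v_rel·d = (-1)·(-7) + (11)·(2) = 29
122·t² − 58·t + 4 = 0  ⇒  m = 29² − 122·4 = 353
m = 353 > 0,  v_rel·d = 29 > 0  ⇒  inside

inside=yes margin=353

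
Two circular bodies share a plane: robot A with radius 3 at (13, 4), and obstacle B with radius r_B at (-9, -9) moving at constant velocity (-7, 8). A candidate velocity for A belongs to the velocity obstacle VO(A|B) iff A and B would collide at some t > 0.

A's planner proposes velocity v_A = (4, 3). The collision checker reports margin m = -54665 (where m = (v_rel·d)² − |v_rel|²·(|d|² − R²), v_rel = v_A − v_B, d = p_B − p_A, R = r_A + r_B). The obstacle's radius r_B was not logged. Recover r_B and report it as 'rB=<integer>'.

m = -54665
d = (-22, -13);  v_rel = (11, -5),  |v_rel|² = 146
v_rel×d = (11)·(-13) − (-5)·(-22) = -253
since m = R²·146 − (-253)²:  R² = (64009 + -54665) / 146 = 64
R = √64 = 8  ⇒  r_B = 8 − 3 = 5

rB=5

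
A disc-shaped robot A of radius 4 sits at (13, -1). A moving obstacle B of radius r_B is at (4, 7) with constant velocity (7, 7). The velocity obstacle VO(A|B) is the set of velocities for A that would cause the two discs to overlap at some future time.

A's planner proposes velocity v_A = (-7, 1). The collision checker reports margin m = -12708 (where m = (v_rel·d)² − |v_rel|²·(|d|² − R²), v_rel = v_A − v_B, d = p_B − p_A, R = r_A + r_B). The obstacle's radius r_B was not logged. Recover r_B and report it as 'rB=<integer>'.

m = -12708
d = (-9, 8);  v_rel = (-14, -6),  |v_rel|² = 232
v_rel×d = (-14)·(8) − (-6)·(-9) = -166
since m = R²·232 − (-166)²:  R² = (27556 + -12708) / 232 = 64
R = √64 = 8  ⇒  r_B = 8 − 4 = 4

rB=4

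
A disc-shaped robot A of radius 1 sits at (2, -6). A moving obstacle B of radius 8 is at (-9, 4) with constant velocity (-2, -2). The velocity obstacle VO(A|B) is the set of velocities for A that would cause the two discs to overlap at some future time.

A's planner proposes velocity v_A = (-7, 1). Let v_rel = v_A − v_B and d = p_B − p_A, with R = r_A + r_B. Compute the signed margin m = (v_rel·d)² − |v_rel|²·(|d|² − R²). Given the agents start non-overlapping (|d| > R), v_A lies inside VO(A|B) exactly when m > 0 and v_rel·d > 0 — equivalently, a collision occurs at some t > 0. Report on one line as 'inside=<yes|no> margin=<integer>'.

d = (-11, 10),  |d|² = 221;  R = 1+8 = 9,  c = 221−9² = 140
v_rel = (-5, 3),  |v_rel|² = 34;  v_rel·d = (-5)·(-11) + (3)·(10) = 85
34·t² − 170·t + 140 = 0  ⇒  m = 85² − 34·140 = 2465
m = 2465 > 0,  v_rel·d = 85 > 0  ⇒  inside

inside=yes margin=2465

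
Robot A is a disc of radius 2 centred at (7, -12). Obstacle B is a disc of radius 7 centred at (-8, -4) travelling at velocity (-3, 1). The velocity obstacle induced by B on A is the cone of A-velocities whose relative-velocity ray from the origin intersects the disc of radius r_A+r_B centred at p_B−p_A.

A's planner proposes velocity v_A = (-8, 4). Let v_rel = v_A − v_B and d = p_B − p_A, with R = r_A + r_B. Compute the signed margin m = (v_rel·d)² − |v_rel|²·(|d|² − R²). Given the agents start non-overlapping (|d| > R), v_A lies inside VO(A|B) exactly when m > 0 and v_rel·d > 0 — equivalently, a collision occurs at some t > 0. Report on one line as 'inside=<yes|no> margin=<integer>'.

d = (-15, 8),  |d|² = 289;  R = 2+7 = 9,  c = 289−9² = 208
v_rel = (-5, 3),  |v_rel|² = 34;  v_rel·d = (-5)·(-15) + (3)·(8) = 99
34·t² − 198·t + 208 = 0  ⇒  m = 99² − 34·208 = 2729
m = 2729 > 0,  v_rel·d = 99 > 0  ⇒  inside

inside=yes margin=2729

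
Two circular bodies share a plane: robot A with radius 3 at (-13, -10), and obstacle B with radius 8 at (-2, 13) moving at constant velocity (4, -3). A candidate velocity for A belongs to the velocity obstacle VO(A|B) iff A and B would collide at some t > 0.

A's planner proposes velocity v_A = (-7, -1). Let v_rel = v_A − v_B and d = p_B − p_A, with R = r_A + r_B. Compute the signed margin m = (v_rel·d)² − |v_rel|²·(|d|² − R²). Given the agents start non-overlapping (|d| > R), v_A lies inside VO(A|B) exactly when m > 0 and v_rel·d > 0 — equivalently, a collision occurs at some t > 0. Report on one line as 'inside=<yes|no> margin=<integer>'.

d = (11, 23),  |d|² = 650;  R = 3+8 = 11,  c = 650−11² = 529
v_rel = (-11, 2),  |v_rel|² = 125;  v_rel·d = (-11)·(11) + (2)·(23) = -75
125·t² + 150·t + 529 = 0  ⇒  m = (-75)² − 125·529 = -60500
m = -60500 < 0,  v_rel·d = -75 < 0  ⇒  outside

inside=no margin=-60500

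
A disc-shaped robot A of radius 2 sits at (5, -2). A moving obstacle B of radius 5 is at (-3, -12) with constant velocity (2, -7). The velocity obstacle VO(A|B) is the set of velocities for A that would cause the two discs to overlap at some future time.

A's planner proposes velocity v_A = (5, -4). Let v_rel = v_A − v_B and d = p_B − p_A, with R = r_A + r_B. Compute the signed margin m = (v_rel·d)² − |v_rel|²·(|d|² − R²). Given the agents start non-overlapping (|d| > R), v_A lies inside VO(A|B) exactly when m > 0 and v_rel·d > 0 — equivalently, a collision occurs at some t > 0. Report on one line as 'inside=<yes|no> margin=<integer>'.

d = (-8, -10),  |d|² = 164;  R = 2+5 = 7,  c = 164−7² = 115
v_rel = (3, 3),  |v_rel|² = 18;  v_rel·d = (3)·(-8) + (3)·(-10) = -54
18·t² + 108·t + 115 = 0  ⇒  m = (-54)² − 18·115 = 846
m = 846 > 0,  v_rel·d = -54 < 0  ⇒  outside

inside=no margin=846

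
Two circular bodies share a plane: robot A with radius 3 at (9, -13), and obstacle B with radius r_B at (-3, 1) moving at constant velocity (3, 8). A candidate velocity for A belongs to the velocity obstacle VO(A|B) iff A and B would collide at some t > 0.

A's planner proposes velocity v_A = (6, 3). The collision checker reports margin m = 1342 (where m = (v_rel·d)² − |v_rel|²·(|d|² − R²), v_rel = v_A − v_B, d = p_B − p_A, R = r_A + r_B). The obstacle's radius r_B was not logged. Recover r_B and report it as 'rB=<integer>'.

m = 1342
d = (-12, 14);  v_rel = (3, -5),  |v_rel|² = 34
v_rel×d = (3)·(14) − (-5)·(-12) = -18
since m = R²·34 − (-18)²:  R² = (324 + 1342) / 34 = 49
R = √49 = 7  ⇒  r_B = 7 − 3 = 4

rB=4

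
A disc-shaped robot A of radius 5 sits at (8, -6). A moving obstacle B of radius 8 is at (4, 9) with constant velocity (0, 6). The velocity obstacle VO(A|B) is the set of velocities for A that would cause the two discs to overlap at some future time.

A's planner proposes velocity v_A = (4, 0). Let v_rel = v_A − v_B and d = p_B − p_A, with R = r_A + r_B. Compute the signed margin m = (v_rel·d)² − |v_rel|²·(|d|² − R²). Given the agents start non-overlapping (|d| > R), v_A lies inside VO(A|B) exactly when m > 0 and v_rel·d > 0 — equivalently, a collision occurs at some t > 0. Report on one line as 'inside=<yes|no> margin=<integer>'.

d = (-4, 15),  |d|² = 241;  R = 5+8 = 13,  c = 241−13² = 72
v_rel = (4, -6),  |v_rel|² = 52;  v_rel·d = (4)·(-4) + (-6)·(15) = -106
52·t² + 212·t + 72 = 0  ⇒  m = (-106)² − 52·72 = 7492
m = 7492 > 0,  v_rel·d = -106 < 0  ⇒  outside

inside=no margin=7492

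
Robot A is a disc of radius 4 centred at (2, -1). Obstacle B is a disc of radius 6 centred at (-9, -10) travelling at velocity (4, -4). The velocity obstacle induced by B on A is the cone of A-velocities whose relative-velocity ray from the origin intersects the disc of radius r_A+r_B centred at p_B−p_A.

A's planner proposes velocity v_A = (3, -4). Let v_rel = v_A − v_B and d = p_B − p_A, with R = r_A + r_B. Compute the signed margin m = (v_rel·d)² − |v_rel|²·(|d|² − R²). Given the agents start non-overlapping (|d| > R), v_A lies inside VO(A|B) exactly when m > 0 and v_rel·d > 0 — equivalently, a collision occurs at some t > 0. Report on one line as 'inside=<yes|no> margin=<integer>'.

d = (-11, -9),  |d|² = 202;  R = 4+6 = 10,  c = 202−10² = 102
v_rel = (-1, 0),  |v_rel|² = 1;  v_rel·d = (-1)·(-11) + (0)·(-9) = 11
1·t² − 22·t + 102 = 0  ⇒  m = 11² − 1·102 = 19
m = 19 > 0,  v_rel·d = 11 > 0  ⇒  inside

inside=yes margin=19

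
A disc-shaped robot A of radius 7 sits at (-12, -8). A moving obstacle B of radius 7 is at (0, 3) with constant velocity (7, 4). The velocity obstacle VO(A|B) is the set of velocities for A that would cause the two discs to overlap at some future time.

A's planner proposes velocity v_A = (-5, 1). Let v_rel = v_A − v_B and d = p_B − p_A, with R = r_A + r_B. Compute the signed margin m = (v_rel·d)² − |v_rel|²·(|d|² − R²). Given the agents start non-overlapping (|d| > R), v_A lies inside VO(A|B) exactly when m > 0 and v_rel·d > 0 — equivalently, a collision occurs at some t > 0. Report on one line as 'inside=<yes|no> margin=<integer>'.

d = (12, 11),  |d|² = 265;  R = 7+7 = 14,  c = 265−14² = 69
v_rel = (-12, -3),  |v_rel|² = 153;  v_rel·d = (-12)·(12) + (-3)·(11) = -177
153·t² + 354·t + 69 = 0  ⇒  m = (-177)² − 153·69 = 20772
m = 20772 > 0,  v_rel·d = -177 < 0  ⇒  outside

inside=no margin=20772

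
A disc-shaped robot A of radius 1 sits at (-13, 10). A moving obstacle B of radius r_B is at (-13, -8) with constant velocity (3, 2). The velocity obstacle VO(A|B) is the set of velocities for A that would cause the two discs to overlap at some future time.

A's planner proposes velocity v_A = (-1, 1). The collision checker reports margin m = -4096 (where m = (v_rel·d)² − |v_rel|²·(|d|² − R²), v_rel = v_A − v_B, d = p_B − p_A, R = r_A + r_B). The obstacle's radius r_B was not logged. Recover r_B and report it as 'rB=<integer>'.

m = -4096
d = (0, -18);  v_rel = (-4, -1),  |v_rel|² = 17
v_rel×d = (-4)·(-18) − (-1)·(0) = 72
since m = R²·17 − 72²:  R² = (5184 + -4096) / 17 = 64
R = √64 = 8  ⇒  r_B = 8 − 1 = 7

rB=7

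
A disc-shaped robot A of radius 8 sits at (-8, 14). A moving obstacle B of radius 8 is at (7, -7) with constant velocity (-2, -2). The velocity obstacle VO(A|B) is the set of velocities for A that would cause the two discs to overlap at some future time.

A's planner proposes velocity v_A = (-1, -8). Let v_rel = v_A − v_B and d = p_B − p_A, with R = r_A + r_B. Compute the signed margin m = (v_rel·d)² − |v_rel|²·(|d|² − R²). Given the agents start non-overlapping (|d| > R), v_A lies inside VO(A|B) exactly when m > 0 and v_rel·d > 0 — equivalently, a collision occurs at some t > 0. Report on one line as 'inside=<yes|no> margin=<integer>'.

d = (15, -21),  |d|² = 666;  R = 8+8 = 16,  c = 666−16² = 410
v_rel = (1, -6),  |v_rel|² = 37;  v_rel·d = (1)·(15) + (-6)·(-21) = 141
37·t² − 282·t + 410 = 0  ⇒  m = 141² − 37·410 = 4711
m = 4711 > 0,  v_rel·d = 141 > 0  ⇒  inside

inside=yes margin=4711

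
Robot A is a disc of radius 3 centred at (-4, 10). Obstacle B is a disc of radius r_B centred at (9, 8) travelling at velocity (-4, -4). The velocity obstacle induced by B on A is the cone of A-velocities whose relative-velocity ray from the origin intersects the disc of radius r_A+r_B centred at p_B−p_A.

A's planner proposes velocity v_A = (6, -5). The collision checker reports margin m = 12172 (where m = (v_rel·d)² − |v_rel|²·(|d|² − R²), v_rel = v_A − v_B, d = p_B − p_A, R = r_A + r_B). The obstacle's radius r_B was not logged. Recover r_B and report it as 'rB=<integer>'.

m = 12172
d = (13, -2);  v_rel = (10, -1),  |v_rel|² = 101
v_rel×d = (10)·(-2) − (-1)·(13) = -7
since m = R²·101 − (-7)²:  R² = (49 + 12172) / 101 = 121
R = √121 = 11  ⇒  r_B = 11 − 3 = 8

rB=8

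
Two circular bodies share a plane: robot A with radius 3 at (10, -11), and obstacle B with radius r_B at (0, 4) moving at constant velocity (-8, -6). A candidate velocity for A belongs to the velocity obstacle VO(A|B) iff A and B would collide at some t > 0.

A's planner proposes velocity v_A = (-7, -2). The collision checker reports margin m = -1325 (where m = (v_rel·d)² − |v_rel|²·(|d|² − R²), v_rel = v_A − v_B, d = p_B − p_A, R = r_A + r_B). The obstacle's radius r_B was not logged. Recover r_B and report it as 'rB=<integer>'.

m = -1325
d = (-10, 15);  v_rel = (1, 4),  |v_rel|² = 17
v_rel×d = (1)·(15) − (4)·(-10) = 55
since m = R²·17 − 55²:  R² = (3025 + -1325) / 17 = 100
R = √100 = 10  ⇒  r_B = 10 − 3 = 7

rB=7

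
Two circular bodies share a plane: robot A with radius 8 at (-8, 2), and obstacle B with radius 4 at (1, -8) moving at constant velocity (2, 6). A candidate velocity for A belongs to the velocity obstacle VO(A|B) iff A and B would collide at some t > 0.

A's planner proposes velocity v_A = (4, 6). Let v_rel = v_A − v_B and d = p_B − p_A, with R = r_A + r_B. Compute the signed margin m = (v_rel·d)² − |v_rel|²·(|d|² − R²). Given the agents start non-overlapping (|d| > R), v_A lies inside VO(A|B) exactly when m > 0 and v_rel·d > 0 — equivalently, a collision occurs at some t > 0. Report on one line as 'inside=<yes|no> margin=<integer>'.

d = (9, -10),  |d|² = 181;  R = 8+4 = 12,  c = 181−12² = 37
v_rel = (2, 0),  |v_rel|² = 4;  v_rel·d = (2)·(9) + (0)·(-10) = 18
4·t² − 36·t + 37 = 0  ⇒  m = 18² − 4·37 = 176
m = 176 > 0,  v_rel·d = 18 > 0  ⇒  inside

inside=yes margin=176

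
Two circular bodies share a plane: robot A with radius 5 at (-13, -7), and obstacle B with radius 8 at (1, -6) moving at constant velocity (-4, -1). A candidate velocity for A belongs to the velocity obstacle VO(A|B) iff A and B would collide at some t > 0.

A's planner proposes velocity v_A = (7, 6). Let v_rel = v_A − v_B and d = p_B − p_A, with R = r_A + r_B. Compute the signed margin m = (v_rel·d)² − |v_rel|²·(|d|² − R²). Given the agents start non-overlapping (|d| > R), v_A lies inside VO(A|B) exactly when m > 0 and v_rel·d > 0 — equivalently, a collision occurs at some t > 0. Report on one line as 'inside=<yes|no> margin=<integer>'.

d = (14, 1),  |d|² = 197;  R = 5+8 = 13,  c = 197−13² = 28
v_rel = (11, 7),  |v_rel|² = 170;  v_rel·d = (11)·(14) + (7)·(1) = 161
170·t² − 322·t + 28 = 0  ⇒  m = 161² − 170·28 = 21161
m = 21161 > 0,  v_rel·d = 161 > 0  ⇒  inside

inside=yes margin=21161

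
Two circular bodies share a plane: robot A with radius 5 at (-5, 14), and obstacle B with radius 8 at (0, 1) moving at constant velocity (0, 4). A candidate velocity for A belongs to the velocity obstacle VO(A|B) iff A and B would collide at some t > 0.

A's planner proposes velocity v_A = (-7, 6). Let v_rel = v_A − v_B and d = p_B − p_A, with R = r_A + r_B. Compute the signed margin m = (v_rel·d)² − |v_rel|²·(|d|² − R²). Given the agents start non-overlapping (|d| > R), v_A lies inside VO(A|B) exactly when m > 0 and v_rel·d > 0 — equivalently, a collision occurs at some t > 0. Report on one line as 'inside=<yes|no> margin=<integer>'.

d = (5, -13),  |d|² = 194;  R = 5+8 = 13,  c = 194−13² = 25
v_rel = (-7, 2),  |v_rel|² = 53;  v_rel·d = (-7)·(5) + (2)·(-13) = -61
53·t² + 122·t + 25 = 0  ⇒  m = (-61)² − 53·25 = 2396
m = 2396 > 0,  v_rel·d = -61 < 0  ⇒  outside

inside=no margin=2396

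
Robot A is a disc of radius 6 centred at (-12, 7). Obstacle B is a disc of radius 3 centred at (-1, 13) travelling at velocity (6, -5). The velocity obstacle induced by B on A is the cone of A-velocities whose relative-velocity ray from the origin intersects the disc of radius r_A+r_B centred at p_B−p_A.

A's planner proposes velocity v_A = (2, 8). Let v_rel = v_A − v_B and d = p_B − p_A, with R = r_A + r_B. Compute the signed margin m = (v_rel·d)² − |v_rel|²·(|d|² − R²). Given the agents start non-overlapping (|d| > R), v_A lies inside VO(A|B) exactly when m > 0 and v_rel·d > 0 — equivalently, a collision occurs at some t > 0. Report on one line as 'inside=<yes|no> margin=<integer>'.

d = (11, 6),  |d|² = 157;  R = 6+3 = 9,  c = 157−9² = 76
v_rel = (-4, 13),  |v_rel|² = 185;  v_rel·d = (-4)·(11) + (13)·(6) = 34
185·t² − 68·t + 76 = 0  ⇒  m = 34² − 185·76 = -12904
m = -12904 < 0,  v_rel·d = 34 > 0  ⇒  outside

inside=no margin=-12904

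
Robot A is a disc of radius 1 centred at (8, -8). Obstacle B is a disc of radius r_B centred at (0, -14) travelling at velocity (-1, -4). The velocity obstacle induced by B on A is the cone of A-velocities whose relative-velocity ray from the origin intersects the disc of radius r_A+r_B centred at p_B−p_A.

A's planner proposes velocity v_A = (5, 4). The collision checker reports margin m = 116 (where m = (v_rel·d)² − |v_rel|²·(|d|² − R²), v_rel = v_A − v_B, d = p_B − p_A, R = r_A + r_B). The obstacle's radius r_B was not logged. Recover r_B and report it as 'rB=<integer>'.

m = 116
d = (-8, -6);  v_rel = (6, 8),  |v_rel|² = 100
v_rel×d = (6)·(-6) − (8)·(-8) = 28
since m = R²·100 − 28²:  R² = (784 + 116) / 100 = 9
R = √9 = 3  ⇒  r_B = 3 − 1 = 2

rB=2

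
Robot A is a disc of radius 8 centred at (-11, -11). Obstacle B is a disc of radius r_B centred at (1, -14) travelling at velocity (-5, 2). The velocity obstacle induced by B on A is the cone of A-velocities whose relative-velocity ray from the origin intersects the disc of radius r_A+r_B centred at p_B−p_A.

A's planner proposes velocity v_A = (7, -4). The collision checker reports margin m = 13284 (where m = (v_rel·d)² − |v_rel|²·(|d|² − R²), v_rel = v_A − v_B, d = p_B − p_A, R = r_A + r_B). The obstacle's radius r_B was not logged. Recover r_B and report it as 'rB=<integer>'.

m = 13284
d = (12, -3);  v_rel = (12, -6),  |v_rel|² = 180
v_rel×d = (12)·(-3) − (-6)·(12) = 36
since m = R²·180 − 36²:  R² = (1296 + 13284) / 180 = 81
R = √81 = 9  ⇒  r_B = 9 − 8 = 1

rB=1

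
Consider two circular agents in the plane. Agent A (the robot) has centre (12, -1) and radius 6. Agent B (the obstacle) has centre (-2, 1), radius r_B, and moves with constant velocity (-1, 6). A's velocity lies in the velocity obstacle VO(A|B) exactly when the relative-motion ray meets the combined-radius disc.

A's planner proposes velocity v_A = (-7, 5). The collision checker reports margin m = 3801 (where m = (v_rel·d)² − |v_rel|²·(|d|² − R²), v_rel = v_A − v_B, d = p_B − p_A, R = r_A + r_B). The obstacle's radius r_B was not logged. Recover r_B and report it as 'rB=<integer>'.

m = 3801
d = (-14, 2);  v_rel = (-6, -1),  |v_rel|² = 37
v_rel×d = (-6)·(2) − (-1)·(-14) = -26
since m = R²·37 − (-26)²:  R² = (676 + 3801) / 37 = 121
R = √121 = 11  ⇒  r_B = 11 − 6 = 5

rB=5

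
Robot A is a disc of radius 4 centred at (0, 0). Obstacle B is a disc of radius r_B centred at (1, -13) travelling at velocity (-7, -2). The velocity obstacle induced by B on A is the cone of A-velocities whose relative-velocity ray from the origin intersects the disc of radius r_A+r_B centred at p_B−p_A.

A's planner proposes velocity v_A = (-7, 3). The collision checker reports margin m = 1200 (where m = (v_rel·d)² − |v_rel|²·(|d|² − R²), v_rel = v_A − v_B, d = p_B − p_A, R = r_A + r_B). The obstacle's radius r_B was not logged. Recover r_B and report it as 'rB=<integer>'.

m = 1200
d = (1, -13);  v_rel = (0, 5),  |v_rel|² = 25
v_rel×d = (0)·(-13) − (5)·(1) = -5
since m = R²·25 − (-5)²:  R² = (25 + 1200) / 25 = 49
R = √49 = 7  ⇒  r_B = 7 − 4 = 3

rB=3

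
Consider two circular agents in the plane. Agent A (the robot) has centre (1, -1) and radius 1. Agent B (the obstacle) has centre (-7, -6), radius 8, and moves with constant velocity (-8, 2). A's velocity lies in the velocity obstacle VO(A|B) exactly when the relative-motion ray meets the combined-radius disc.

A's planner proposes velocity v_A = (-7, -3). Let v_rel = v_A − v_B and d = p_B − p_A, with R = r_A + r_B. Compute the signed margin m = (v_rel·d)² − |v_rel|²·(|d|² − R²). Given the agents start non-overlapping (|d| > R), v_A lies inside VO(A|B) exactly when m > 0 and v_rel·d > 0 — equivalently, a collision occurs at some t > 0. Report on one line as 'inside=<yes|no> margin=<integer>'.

d = (-8, -5),  |d|² = 89;  R = 1+8 = 9,  c = 89−9² = 8
v_rel = (1, -5),  |v_rel|² = 26;  v_rel·d = (1)·(-8) + (-5)·(-5) = 17
26·t² − 34·t + 8 = 0  ⇒  m = 17² − 26·8 = 81
m = 81 > 0,  v_rel·d = 17 > 0  ⇒  inside

inside=yes margin=81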